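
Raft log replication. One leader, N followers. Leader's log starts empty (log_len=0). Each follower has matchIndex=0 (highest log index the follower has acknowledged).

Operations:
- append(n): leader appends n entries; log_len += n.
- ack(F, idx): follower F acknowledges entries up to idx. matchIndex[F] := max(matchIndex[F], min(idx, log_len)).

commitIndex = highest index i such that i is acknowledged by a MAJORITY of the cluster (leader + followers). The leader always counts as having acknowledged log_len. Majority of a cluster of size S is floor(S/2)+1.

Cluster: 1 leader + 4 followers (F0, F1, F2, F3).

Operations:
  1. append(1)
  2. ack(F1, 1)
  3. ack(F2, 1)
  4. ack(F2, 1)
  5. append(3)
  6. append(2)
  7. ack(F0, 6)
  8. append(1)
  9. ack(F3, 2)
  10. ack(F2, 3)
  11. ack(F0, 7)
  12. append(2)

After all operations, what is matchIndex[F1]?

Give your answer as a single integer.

Op 1: append 1 -> log_len=1
Op 2: F1 acks idx 1 -> match: F0=0 F1=1 F2=0 F3=0; commitIndex=0
Op 3: F2 acks idx 1 -> match: F0=0 F1=1 F2=1 F3=0; commitIndex=1
Op 4: F2 acks idx 1 -> match: F0=0 F1=1 F2=1 F3=0; commitIndex=1
Op 5: append 3 -> log_len=4
Op 6: append 2 -> log_len=6
Op 7: F0 acks idx 6 -> match: F0=6 F1=1 F2=1 F3=0; commitIndex=1
Op 8: append 1 -> log_len=7
Op 9: F3 acks idx 2 -> match: F0=6 F1=1 F2=1 F3=2; commitIndex=2
Op 10: F2 acks idx 3 -> match: F0=6 F1=1 F2=3 F3=2; commitIndex=3
Op 11: F0 acks idx 7 -> match: F0=7 F1=1 F2=3 F3=2; commitIndex=3
Op 12: append 2 -> log_len=9

Answer: 1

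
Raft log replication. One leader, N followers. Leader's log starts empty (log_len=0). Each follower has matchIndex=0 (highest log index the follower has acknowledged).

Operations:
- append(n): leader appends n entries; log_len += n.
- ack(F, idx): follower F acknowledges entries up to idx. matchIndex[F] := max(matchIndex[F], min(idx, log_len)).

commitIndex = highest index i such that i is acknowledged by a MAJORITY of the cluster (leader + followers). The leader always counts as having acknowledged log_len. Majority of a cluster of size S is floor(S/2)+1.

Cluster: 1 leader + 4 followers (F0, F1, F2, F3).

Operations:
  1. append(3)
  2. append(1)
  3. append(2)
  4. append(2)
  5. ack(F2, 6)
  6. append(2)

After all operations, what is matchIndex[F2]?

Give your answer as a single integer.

Op 1: append 3 -> log_len=3
Op 2: append 1 -> log_len=4
Op 3: append 2 -> log_len=6
Op 4: append 2 -> log_len=8
Op 5: F2 acks idx 6 -> match: F0=0 F1=0 F2=6 F3=0; commitIndex=0
Op 6: append 2 -> log_len=10

Answer: 6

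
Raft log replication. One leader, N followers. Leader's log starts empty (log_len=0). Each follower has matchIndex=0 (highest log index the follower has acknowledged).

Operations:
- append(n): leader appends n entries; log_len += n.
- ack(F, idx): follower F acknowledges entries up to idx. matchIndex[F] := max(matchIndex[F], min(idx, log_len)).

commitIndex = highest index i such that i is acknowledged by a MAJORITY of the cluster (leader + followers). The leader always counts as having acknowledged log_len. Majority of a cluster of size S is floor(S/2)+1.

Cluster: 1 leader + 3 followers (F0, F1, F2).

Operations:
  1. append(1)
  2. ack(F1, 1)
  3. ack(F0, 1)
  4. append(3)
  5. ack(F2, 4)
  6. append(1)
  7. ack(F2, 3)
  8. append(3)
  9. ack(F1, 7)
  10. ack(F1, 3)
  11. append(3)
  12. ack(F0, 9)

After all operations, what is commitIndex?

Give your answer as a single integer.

Answer: 7

Derivation:
Op 1: append 1 -> log_len=1
Op 2: F1 acks idx 1 -> match: F0=0 F1=1 F2=0; commitIndex=0
Op 3: F0 acks idx 1 -> match: F0=1 F1=1 F2=0; commitIndex=1
Op 4: append 3 -> log_len=4
Op 5: F2 acks idx 4 -> match: F0=1 F1=1 F2=4; commitIndex=1
Op 6: append 1 -> log_len=5
Op 7: F2 acks idx 3 -> match: F0=1 F1=1 F2=4; commitIndex=1
Op 8: append 3 -> log_len=8
Op 9: F1 acks idx 7 -> match: F0=1 F1=7 F2=4; commitIndex=4
Op 10: F1 acks idx 3 -> match: F0=1 F1=7 F2=4; commitIndex=4
Op 11: append 3 -> log_len=11
Op 12: F0 acks idx 9 -> match: F0=9 F1=7 F2=4; commitIndex=7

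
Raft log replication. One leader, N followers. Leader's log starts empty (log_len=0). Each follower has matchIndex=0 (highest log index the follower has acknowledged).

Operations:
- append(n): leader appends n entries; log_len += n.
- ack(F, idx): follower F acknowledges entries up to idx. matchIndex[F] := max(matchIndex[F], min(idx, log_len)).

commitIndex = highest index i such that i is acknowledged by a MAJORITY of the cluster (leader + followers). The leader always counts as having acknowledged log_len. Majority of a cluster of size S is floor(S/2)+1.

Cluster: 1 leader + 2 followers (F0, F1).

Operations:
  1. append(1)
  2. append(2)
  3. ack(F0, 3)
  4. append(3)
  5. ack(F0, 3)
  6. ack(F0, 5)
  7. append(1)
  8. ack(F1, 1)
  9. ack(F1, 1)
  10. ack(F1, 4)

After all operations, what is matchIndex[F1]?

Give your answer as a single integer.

Answer: 4

Derivation:
Op 1: append 1 -> log_len=1
Op 2: append 2 -> log_len=3
Op 3: F0 acks idx 3 -> match: F0=3 F1=0; commitIndex=3
Op 4: append 3 -> log_len=6
Op 5: F0 acks idx 3 -> match: F0=3 F1=0; commitIndex=3
Op 6: F0 acks idx 5 -> match: F0=5 F1=0; commitIndex=5
Op 7: append 1 -> log_len=7
Op 8: F1 acks idx 1 -> match: F0=5 F1=1; commitIndex=5
Op 9: F1 acks idx 1 -> match: F0=5 F1=1; commitIndex=5
Op 10: F1 acks idx 4 -> match: F0=5 F1=4; commitIndex=5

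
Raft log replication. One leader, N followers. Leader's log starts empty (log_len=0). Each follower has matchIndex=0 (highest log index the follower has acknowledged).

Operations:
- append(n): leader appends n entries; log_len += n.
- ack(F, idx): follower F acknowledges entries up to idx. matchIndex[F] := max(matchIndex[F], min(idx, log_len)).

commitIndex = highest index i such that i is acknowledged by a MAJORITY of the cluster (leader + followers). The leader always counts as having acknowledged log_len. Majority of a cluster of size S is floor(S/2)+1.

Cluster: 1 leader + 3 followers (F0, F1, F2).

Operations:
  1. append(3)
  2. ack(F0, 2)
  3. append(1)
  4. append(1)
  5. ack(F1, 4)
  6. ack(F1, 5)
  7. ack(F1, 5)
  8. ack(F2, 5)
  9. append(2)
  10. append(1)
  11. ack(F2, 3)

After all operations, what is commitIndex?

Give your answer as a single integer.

Op 1: append 3 -> log_len=3
Op 2: F0 acks idx 2 -> match: F0=2 F1=0 F2=0; commitIndex=0
Op 3: append 1 -> log_len=4
Op 4: append 1 -> log_len=5
Op 5: F1 acks idx 4 -> match: F0=2 F1=4 F2=0; commitIndex=2
Op 6: F1 acks idx 5 -> match: F0=2 F1=5 F2=0; commitIndex=2
Op 7: F1 acks idx 5 -> match: F0=2 F1=5 F2=0; commitIndex=2
Op 8: F2 acks idx 5 -> match: F0=2 F1=5 F2=5; commitIndex=5
Op 9: append 2 -> log_len=7
Op 10: append 1 -> log_len=8
Op 11: F2 acks idx 3 -> match: F0=2 F1=5 F2=5; commitIndex=5

Answer: 5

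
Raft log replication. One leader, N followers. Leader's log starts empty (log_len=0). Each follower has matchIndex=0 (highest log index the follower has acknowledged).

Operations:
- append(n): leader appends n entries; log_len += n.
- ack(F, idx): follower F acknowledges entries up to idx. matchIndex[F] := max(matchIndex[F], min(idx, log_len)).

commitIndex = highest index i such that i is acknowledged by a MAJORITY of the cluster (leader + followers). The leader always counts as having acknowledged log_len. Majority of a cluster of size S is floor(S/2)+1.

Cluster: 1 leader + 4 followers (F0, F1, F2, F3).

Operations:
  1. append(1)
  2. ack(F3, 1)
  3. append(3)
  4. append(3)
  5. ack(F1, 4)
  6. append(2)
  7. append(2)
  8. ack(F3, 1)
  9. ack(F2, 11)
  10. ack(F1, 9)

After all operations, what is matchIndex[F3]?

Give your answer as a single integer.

Op 1: append 1 -> log_len=1
Op 2: F3 acks idx 1 -> match: F0=0 F1=0 F2=0 F3=1; commitIndex=0
Op 3: append 3 -> log_len=4
Op 4: append 3 -> log_len=7
Op 5: F1 acks idx 4 -> match: F0=0 F1=4 F2=0 F3=1; commitIndex=1
Op 6: append 2 -> log_len=9
Op 7: append 2 -> log_len=11
Op 8: F3 acks idx 1 -> match: F0=0 F1=4 F2=0 F3=1; commitIndex=1
Op 9: F2 acks idx 11 -> match: F0=0 F1=4 F2=11 F3=1; commitIndex=4
Op 10: F1 acks idx 9 -> match: F0=0 F1=9 F2=11 F3=1; commitIndex=9

Answer: 1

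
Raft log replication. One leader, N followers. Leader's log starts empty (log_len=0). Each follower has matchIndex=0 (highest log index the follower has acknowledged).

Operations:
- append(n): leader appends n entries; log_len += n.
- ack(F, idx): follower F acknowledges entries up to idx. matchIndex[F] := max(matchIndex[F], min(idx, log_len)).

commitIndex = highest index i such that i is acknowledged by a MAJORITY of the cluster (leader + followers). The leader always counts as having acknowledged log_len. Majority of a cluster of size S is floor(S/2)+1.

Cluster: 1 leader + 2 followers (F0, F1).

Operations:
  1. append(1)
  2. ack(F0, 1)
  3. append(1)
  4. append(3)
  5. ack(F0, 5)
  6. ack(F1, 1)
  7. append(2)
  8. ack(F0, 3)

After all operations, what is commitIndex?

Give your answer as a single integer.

Answer: 5

Derivation:
Op 1: append 1 -> log_len=1
Op 2: F0 acks idx 1 -> match: F0=1 F1=0; commitIndex=1
Op 3: append 1 -> log_len=2
Op 4: append 3 -> log_len=5
Op 5: F0 acks idx 5 -> match: F0=5 F1=0; commitIndex=5
Op 6: F1 acks idx 1 -> match: F0=5 F1=1; commitIndex=5
Op 7: append 2 -> log_len=7
Op 8: F0 acks idx 3 -> match: F0=5 F1=1; commitIndex=5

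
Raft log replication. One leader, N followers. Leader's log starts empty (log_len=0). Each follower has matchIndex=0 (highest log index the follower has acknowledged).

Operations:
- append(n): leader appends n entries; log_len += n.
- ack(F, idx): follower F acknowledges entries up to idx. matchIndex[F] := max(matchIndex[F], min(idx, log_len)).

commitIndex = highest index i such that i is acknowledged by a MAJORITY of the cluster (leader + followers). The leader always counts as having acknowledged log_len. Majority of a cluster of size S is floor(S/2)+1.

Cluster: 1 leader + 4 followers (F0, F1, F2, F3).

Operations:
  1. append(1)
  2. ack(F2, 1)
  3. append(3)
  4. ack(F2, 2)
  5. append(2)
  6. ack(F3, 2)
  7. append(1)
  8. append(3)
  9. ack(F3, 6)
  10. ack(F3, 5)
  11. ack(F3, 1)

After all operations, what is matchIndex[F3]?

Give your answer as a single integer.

Op 1: append 1 -> log_len=1
Op 2: F2 acks idx 1 -> match: F0=0 F1=0 F2=1 F3=0; commitIndex=0
Op 3: append 3 -> log_len=4
Op 4: F2 acks idx 2 -> match: F0=0 F1=0 F2=2 F3=0; commitIndex=0
Op 5: append 2 -> log_len=6
Op 6: F3 acks idx 2 -> match: F0=0 F1=0 F2=2 F3=2; commitIndex=2
Op 7: append 1 -> log_len=7
Op 8: append 3 -> log_len=10
Op 9: F3 acks idx 6 -> match: F0=0 F1=0 F2=2 F3=6; commitIndex=2
Op 10: F3 acks idx 5 -> match: F0=0 F1=0 F2=2 F3=6; commitIndex=2
Op 11: F3 acks idx 1 -> match: F0=0 F1=0 F2=2 F3=6; commitIndex=2

Answer: 6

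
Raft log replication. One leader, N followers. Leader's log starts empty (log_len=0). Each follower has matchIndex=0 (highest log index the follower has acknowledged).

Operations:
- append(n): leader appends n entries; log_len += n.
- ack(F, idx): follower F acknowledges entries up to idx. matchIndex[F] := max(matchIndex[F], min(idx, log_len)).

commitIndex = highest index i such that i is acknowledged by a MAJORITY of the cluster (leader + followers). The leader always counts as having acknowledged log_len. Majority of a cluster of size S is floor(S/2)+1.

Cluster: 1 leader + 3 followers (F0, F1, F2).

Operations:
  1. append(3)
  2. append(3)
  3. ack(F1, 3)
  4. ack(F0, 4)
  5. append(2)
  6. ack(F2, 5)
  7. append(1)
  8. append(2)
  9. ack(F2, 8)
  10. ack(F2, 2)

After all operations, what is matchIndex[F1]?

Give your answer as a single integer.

Answer: 3

Derivation:
Op 1: append 3 -> log_len=3
Op 2: append 3 -> log_len=6
Op 3: F1 acks idx 3 -> match: F0=0 F1=3 F2=0; commitIndex=0
Op 4: F0 acks idx 4 -> match: F0=4 F1=3 F2=0; commitIndex=3
Op 5: append 2 -> log_len=8
Op 6: F2 acks idx 5 -> match: F0=4 F1=3 F2=5; commitIndex=4
Op 7: append 1 -> log_len=9
Op 8: append 2 -> log_len=11
Op 9: F2 acks idx 8 -> match: F0=4 F1=3 F2=8; commitIndex=4
Op 10: F2 acks idx 2 -> match: F0=4 F1=3 F2=8; commitIndex=4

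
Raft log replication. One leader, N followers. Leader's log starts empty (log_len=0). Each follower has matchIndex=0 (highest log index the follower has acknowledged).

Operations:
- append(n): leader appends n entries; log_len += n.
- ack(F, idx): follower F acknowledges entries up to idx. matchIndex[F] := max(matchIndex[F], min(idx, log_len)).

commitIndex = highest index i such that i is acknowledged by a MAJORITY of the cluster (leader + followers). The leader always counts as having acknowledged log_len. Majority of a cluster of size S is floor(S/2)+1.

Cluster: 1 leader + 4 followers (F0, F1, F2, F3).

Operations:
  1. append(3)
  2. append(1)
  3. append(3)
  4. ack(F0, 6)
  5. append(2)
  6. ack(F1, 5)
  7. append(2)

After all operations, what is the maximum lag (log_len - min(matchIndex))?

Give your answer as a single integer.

Op 1: append 3 -> log_len=3
Op 2: append 1 -> log_len=4
Op 3: append 3 -> log_len=7
Op 4: F0 acks idx 6 -> match: F0=6 F1=0 F2=0 F3=0; commitIndex=0
Op 5: append 2 -> log_len=9
Op 6: F1 acks idx 5 -> match: F0=6 F1=5 F2=0 F3=0; commitIndex=5
Op 7: append 2 -> log_len=11

Answer: 11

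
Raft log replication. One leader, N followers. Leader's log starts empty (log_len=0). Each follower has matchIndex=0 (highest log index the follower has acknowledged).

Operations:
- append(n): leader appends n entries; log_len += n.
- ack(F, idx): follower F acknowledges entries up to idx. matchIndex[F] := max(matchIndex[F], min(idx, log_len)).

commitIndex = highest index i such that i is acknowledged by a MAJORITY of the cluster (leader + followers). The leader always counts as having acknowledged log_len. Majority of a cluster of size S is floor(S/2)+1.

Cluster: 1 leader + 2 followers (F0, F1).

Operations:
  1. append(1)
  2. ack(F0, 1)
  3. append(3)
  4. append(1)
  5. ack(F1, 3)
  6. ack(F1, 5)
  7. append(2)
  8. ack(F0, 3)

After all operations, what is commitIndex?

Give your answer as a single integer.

Answer: 5

Derivation:
Op 1: append 1 -> log_len=1
Op 2: F0 acks idx 1 -> match: F0=1 F1=0; commitIndex=1
Op 3: append 3 -> log_len=4
Op 4: append 1 -> log_len=5
Op 5: F1 acks idx 3 -> match: F0=1 F1=3; commitIndex=3
Op 6: F1 acks idx 5 -> match: F0=1 F1=5; commitIndex=5
Op 7: append 2 -> log_len=7
Op 8: F0 acks idx 3 -> match: F0=3 F1=5; commitIndex=5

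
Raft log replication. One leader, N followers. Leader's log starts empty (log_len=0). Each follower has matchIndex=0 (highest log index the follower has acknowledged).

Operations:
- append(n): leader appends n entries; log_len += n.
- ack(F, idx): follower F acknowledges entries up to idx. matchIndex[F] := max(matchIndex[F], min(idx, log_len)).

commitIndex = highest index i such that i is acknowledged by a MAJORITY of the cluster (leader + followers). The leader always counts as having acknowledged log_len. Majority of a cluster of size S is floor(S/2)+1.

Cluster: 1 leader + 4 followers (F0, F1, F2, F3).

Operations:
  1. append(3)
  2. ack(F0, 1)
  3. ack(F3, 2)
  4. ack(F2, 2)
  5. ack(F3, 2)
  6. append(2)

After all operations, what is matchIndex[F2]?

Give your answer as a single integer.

Answer: 2

Derivation:
Op 1: append 3 -> log_len=3
Op 2: F0 acks idx 1 -> match: F0=1 F1=0 F2=0 F3=0; commitIndex=0
Op 3: F3 acks idx 2 -> match: F0=1 F1=0 F2=0 F3=2; commitIndex=1
Op 4: F2 acks idx 2 -> match: F0=1 F1=0 F2=2 F3=2; commitIndex=2
Op 5: F3 acks idx 2 -> match: F0=1 F1=0 F2=2 F3=2; commitIndex=2
Op 6: append 2 -> log_len=5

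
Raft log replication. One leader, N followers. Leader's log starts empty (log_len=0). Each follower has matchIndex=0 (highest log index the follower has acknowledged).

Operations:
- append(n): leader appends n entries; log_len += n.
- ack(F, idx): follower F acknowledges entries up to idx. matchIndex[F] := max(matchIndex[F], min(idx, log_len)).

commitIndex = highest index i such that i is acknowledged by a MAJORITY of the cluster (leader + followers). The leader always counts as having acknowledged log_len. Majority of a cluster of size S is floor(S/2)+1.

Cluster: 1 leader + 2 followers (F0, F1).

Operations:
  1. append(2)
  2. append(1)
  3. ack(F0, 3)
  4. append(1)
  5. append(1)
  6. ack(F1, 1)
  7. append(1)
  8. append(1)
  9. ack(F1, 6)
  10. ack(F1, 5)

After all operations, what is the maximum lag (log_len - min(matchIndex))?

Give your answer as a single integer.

Answer: 4

Derivation:
Op 1: append 2 -> log_len=2
Op 2: append 1 -> log_len=3
Op 3: F0 acks idx 3 -> match: F0=3 F1=0; commitIndex=3
Op 4: append 1 -> log_len=4
Op 5: append 1 -> log_len=5
Op 6: F1 acks idx 1 -> match: F0=3 F1=1; commitIndex=3
Op 7: append 1 -> log_len=6
Op 8: append 1 -> log_len=7
Op 9: F1 acks idx 6 -> match: F0=3 F1=6; commitIndex=6
Op 10: F1 acks idx 5 -> match: F0=3 F1=6; commitIndex=6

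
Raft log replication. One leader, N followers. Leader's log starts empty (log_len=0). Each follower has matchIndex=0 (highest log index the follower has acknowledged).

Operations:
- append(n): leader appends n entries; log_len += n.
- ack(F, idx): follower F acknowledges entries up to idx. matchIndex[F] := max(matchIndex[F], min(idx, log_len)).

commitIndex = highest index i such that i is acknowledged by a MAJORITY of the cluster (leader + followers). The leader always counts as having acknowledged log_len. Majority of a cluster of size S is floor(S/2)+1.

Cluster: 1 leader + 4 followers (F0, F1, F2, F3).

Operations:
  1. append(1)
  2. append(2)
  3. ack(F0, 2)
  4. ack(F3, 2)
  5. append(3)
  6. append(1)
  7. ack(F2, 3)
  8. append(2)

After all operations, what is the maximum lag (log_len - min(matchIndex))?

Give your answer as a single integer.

Op 1: append 1 -> log_len=1
Op 2: append 2 -> log_len=3
Op 3: F0 acks idx 2 -> match: F0=2 F1=0 F2=0 F3=0; commitIndex=0
Op 4: F3 acks idx 2 -> match: F0=2 F1=0 F2=0 F3=2; commitIndex=2
Op 5: append 3 -> log_len=6
Op 6: append 1 -> log_len=7
Op 7: F2 acks idx 3 -> match: F0=2 F1=0 F2=3 F3=2; commitIndex=2
Op 8: append 2 -> log_len=9

Answer: 9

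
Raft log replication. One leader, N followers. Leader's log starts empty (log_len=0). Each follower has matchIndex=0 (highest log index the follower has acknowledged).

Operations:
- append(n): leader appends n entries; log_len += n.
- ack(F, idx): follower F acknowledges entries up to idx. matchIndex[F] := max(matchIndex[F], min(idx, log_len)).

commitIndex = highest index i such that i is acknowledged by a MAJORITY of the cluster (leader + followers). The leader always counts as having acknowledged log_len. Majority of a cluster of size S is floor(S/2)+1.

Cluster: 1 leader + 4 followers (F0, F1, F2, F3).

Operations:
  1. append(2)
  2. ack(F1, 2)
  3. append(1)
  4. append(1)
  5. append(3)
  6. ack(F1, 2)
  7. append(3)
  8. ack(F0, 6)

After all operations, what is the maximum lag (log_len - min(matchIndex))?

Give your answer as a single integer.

Op 1: append 2 -> log_len=2
Op 2: F1 acks idx 2 -> match: F0=0 F1=2 F2=0 F3=0; commitIndex=0
Op 3: append 1 -> log_len=3
Op 4: append 1 -> log_len=4
Op 5: append 3 -> log_len=7
Op 6: F1 acks idx 2 -> match: F0=0 F1=2 F2=0 F3=0; commitIndex=0
Op 7: append 3 -> log_len=10
Op 8: F0 acks idx 6 -> match: F0=6 F1=2 F2=0 F3=0; commitIndex=2

Answer: 10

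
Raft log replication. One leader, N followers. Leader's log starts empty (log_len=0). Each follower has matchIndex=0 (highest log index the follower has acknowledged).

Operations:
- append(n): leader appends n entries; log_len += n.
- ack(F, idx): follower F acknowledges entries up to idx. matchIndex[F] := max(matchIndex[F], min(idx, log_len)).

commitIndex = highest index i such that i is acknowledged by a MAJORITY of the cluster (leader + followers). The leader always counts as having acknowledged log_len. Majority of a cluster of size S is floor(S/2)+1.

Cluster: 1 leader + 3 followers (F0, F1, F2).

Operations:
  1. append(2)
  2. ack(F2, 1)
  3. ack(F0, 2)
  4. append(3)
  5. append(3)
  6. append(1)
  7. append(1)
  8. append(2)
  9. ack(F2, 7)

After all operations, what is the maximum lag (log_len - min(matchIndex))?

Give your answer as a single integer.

Answer: 12

Derivation:
Op 1: append 2 -> log_len=2
Op 2: F2 acks idx 1 -> match: F0=0 F1=0 F2=1; commitIndex=0
Op 3: F0 acks idx 2 -> match: F0=2 F1=0 F2=1; commitIndex=1
Op 4: append 3 -> log_len=5
Op 5: append 3 -> log_len=8
Op 6: append 1 -> log_len=9
Op 7: append 1 -> log_len=10
Op 8: append 2 -> log_len=12
Op 9: F2 acks idx 7 -> match: F0=2 F1=0 F2=7; commitIndex=2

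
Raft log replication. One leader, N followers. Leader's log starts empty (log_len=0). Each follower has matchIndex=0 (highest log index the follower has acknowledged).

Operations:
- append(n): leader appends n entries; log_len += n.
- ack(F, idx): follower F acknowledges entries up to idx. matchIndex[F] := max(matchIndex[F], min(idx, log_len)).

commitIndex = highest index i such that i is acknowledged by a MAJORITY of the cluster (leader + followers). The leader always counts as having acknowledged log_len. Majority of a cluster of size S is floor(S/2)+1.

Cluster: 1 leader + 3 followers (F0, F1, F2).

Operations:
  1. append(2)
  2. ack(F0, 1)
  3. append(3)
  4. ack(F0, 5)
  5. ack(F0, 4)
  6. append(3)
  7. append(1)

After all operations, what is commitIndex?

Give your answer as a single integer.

Op 1: append 2 -> log_len=2
Op 2: F0 acks idx 1 -> match: F0=1 F1=0 F2=0; commitIndex=0
Op 3: append 3 -> log_len=5
Op 4: F0 acks idx 5 -> match: F0=5 F1=0 F2=0; commitIndex=0
Op 5: F0 acks idx 4 -> match: F0=5 F1=0 F2=0; commitIndex=0
Op 6: append 3 -> log_len=8
Op 7: append 1 -> log_len=9

Answer: 0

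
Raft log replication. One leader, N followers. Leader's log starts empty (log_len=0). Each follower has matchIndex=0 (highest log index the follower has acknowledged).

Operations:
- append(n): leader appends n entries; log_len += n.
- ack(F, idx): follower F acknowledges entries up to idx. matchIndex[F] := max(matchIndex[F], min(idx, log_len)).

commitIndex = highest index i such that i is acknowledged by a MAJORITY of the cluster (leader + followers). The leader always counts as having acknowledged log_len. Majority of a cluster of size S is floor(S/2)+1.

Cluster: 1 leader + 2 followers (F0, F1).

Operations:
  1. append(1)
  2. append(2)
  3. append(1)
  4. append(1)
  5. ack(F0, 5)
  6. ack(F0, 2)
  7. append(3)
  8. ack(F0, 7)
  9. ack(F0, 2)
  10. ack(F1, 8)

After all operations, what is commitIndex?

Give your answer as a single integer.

Answer: 8

Derivation:
Op 1: append 1 -> log_len=1
Op 2: append 2 -> log_len=3
Op 3: append 1 -> log_len=4
Op 4: append 1 -> log_len=5
Op 5: F0 acks idx 5 -> match: F0=5 F1=0; commitIndex=5
Op 6: F0 acks idx 2 -> match: F0=5 F1=0; commitIndex=5
Op 7: append 3 -> log_len=8
Op 8: F0 acks idx 7 -> match: F0=7 F1=0; commitIndex=7
Op 9: F0 acks idx 2 -> match: F0=7 F1=0; commitIndex=7
Op 10: F1 acks idx 8 -> match: F0=7 F1=8; commitIndex=8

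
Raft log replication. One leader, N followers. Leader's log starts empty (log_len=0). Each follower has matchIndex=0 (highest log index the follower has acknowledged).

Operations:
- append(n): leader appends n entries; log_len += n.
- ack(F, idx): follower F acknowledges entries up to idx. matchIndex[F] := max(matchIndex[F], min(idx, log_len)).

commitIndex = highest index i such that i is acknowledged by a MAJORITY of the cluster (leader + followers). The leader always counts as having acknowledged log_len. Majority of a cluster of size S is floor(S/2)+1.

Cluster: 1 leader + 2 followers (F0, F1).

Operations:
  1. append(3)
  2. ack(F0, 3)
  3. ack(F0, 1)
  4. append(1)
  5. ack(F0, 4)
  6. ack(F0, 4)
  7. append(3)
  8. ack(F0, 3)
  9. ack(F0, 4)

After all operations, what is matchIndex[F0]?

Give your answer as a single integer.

Answer: 4

Derivation:
Op 1: append 3 -> log_len=3
Op 2: F0 acks idx 3 -> match: F0=3 F1=0; commitIndex=3
Op 3: F0 acks idx 1 -> match: F0=3 F1=0; commitIndex=3
Op 4: append 1 -> log_len=4
Op 5: F0 acks idx 4 -> match: F0=4 F1=0; commitIndex=4
Op 6: F0 acks idx 4 -> match: F0=4 F1=0; commitIndex=4
Op 7: append 3 -> log_len=7
Op 8: F0 acks idx 3 -> match: F0=4 F1=0; commitIndex=4
Op 9: F0 acks idx 4 -> match: F0=4 F1=0; commitIndex=4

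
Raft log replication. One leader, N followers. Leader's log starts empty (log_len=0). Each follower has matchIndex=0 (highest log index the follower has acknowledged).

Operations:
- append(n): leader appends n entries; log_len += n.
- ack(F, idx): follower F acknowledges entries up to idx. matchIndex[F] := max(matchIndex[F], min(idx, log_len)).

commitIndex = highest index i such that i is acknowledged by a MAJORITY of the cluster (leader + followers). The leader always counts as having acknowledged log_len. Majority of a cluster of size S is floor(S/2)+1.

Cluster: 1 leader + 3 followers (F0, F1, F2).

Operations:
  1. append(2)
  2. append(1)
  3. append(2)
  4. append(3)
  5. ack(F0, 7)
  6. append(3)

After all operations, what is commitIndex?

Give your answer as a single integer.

Op 1: append 2 -> log_len=2
Op 2: append 1 -> log_len=3
Op 3: append 2 -> log_len=5
Op 4: append 3 -> log_len=8
Op 5: F0 acks idx 7 -> match: F0=7 F1=0 F2=0; commitIndex=0
Op 6: append 3 -> log_len=11

Answer: 0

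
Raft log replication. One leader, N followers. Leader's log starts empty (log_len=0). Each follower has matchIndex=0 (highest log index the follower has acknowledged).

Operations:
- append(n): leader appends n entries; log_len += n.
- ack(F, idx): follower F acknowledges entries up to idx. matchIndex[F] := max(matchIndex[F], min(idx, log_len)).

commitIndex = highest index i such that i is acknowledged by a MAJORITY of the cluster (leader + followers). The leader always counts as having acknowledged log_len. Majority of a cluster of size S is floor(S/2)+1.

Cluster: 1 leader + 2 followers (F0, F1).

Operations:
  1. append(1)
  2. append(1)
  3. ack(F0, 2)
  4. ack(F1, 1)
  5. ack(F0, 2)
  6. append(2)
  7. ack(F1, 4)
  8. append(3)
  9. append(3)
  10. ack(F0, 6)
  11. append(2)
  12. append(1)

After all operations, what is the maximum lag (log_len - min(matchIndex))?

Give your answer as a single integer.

Answer: 9

Derivation:
Op 1: append 1 -> log_len=1
Op 2: append 1 -> log_len=2
Op 3: F0 acks idx 2 -> match: F0=2 F1=0; commitIndex=2
Op 4: F1 acks idx 1 -> match: F0=2 F1=1; commitIndex=2
Op 5: F0 acks idx 2 -> match: F0=2 F1=1; commitIndex=2
Op 6: append 2 -> log_len=4
Op 7: F1 acks idx 4 -> match: F0=2 F1=4; commitIndex=4
Op 8: append 3 -> log_len=7
Op 9: append 3 -> log_len=10
Op 10: F0 acks idx 6 -> match: F0=6 F1=4; commitIndex=6
Op 11: append 2 -> log_len=12
Op 12: append 1 -> log_len=13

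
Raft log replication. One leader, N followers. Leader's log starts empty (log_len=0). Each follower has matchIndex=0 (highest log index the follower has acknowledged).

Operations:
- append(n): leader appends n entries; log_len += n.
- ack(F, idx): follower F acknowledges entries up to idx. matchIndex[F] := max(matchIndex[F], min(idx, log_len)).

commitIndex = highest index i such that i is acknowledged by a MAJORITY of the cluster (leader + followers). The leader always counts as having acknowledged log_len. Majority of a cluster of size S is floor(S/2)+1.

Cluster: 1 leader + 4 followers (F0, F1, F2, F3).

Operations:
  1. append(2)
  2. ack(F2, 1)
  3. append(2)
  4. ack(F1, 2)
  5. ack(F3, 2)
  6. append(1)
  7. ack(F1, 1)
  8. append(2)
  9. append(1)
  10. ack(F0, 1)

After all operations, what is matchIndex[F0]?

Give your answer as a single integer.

Answer: 1

Derivation:
Op 1: append 2 -> log_len=2
Op 2: F2 acks idx 1 -> match: F0=0 F1=0 F2=1 F3=0; commitIndex=0
Op 3: append 2 -> log_len=4
Op 4: F1 acks idx 2 -> match: F0=0 F1=2 F2=1 F3=0; commitIndex=1
Op 5: F3 acks idx 2 -> match: F0=0 F1=2 F2=1 F3=2; commitIndex=2
Op 6: append 1 -> log_len=5
Op 7: F1 acks idx 1 -> match: F0=0 F1=2 F2=1 F3=2; commitIndex=2
Op 8: append 2 -> log_len=7
Op 9: append 1 -> log_len=8
Op 10: F0 acks idx 1 -> match: F0=1 F1=2 F2=1 F3=2; commitIndex=2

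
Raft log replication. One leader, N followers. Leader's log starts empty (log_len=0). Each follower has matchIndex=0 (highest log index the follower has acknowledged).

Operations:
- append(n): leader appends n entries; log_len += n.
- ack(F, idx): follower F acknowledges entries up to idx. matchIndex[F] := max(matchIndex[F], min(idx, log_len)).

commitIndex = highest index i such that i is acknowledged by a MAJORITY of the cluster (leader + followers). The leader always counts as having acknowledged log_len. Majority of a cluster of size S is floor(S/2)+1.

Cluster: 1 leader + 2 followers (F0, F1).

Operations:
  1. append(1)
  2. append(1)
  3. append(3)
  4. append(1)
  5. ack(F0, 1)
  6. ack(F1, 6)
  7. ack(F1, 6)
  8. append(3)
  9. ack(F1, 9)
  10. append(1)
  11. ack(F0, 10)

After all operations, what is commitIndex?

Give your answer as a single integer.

Answer: 10

Derivation:
Op 1: append 1 -> log_len=1
Op 2: append 1 -> log_len=2
Op 3: append 3 -> log_len=5
Op 4: append 1 -> log_len=6
Op 5: F0 acks idx 1 -> match: F0=1 F1=0; commitIndex=1
Op 6: F1 acks idx 6 -> match: F0=1 F1=6; commitIndex=6
Op 7: F1 acks idx 6 -> match: F0=1 F1=6; commitIndex=6
Op 8: append 3 -> log_len=9
Op 9: F1 acks idx 9 -> match: F0=1 F1=9; commitIndex=9
Op 10: append 1 -> log_len=10
Op 11: F0 acks idx 10 -> match: F0=10 F1=9; commitIndex=10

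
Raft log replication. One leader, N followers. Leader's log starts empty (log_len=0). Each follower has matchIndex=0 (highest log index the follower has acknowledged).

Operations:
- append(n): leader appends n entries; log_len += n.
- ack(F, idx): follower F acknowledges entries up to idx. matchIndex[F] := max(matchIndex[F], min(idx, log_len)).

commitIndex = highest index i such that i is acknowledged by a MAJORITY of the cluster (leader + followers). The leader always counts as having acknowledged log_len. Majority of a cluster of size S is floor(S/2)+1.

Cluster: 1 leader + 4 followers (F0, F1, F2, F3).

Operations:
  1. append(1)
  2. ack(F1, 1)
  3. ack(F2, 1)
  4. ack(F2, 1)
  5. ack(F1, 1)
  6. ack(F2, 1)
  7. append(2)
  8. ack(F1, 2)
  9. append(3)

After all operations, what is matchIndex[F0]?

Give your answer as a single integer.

Answer: 0

Derivation:
Op 1: append 1 -> log_len=1
Op 2: F1 acks idx 1 -> match: F0=0 F1=1 F2=0 F3=0; commitIndex=0
Op 3: F2 acks idx 1 -> match: F0=0 F1=1 F2=1 F3=0; commitIndex=1
Op 4: F2 acks idx 1 -> match: F0=0 F1=1 F2=1 F3=0; commitIndex=1
Op 5: F1 acks idx 1 -> match: F0=0 F1=1 F2=1 F3=0; commitIndex=1
Op 6: F2 acks idx 1 -> match: F0=0 F1=1 F2=1 F3=0; commitIndex=1
Op 7: append 2 -> log_len=3
Op 8: F1 acks idx 2 -> match: F0=0 F1=2 F2=1 F3=0; commitIndex=1
Op 9: append 3 -> log_len=6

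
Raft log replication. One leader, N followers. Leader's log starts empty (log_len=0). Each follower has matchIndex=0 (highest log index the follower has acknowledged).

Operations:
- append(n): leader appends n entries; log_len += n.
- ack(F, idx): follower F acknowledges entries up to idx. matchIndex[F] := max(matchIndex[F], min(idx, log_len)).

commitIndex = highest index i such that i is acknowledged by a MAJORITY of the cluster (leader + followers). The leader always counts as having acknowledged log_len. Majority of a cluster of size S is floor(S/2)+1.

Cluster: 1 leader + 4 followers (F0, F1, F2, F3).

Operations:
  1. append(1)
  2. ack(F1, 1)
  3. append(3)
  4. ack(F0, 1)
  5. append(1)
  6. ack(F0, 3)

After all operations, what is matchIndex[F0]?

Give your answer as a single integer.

Answer: 3

Derivation:
Op 1: append 1 -> log_len=1
Op 2: F1 acks idx 1 -> match: F0=0 F1=1 F2=0 F3=0; commitIndex=0
Op 3: append 3 -> log_len=4
Op 4: F0 acks idx 1 -> match: F0=1 F1=1 F2=0 F3=0; commitIndex=1
Op 5: append 1 -> log_len=5
Op 6: F0 acks idx 3 -> match: F0=3 F1=1 F2=0 F3=0; commitIndex=1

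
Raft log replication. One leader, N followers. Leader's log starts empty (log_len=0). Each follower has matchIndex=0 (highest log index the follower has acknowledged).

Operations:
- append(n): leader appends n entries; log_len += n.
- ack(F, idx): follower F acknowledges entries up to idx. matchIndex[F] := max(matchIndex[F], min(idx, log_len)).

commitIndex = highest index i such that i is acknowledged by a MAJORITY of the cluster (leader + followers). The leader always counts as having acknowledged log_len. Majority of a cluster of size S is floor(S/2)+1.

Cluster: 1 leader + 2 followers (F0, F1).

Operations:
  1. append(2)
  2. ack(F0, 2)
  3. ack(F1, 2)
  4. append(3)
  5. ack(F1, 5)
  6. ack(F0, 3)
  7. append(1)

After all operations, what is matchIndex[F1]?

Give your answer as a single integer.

Op 1: append 2 -> log_len=2
Op 2: F0 acks idx 2 -> match: F0=2 F1=0; commitIndex=2
Op 3: F1 acks idx 2 -> match: F0=2 F1=2; commitIndex=2
Op 4: append 3 -> log_len=5
Op 5: F1 acks idx 5 -> match: F0=2 F1=5; commitIndex=5
Op 6: F0 acks idx 3 -> match: F0=3 F1=5; commitIndex=5
Op 7: append 1 -> log_len=6

Answer: 5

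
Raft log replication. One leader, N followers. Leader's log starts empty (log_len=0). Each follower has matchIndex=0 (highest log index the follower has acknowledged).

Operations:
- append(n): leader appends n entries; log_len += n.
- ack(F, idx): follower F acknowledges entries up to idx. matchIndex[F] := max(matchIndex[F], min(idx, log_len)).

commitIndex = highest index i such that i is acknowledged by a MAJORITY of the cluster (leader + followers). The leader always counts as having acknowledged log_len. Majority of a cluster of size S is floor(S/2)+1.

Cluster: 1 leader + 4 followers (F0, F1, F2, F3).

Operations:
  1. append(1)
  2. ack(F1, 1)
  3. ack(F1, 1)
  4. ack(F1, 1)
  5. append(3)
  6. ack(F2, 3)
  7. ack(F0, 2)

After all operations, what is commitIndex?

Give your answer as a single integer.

Op 1: append 1 -> log_len=1
Op 2: F1 acks idx 1 -> match: F0=0 F1=1 F2=0 F3=0; commitIndex=0
Op 3: F1 acks idx 1 -> match: F0=0 F1=1 F2=0 F3=0; commitIndex=0
Op 4: F1 acks idx 1 -> match: F0=0 F1=1 F2=0 F3=0; commitIndex=0
Op 5: append 3 -> log_len=4
Op 6: F2 acks idx 3 -> match: F0=0 F1=1 F2=3 F3=0; commitIndex=1
Op 7: F0 acks idx 2 -> match: F0=2 F1=1 F2=3 F3=0; commitIndex=2

Answer: 2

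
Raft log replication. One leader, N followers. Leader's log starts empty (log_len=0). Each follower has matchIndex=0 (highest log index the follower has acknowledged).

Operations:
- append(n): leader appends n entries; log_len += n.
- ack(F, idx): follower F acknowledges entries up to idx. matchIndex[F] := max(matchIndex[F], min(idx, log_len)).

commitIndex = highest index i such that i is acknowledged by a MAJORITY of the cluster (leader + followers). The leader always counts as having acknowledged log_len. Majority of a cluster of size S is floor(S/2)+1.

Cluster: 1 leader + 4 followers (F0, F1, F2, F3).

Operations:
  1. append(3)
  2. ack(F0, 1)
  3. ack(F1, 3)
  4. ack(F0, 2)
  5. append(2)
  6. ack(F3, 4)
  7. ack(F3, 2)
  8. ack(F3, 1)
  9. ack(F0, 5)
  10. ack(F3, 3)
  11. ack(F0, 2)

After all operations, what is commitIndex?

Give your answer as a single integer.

Answer: 4

Derivation:
Op 1: append 3 -> log_len=3
Op 2: F0 acks idx 1 -> match: F0=1 F1=0 F2=0 F3=0; commitIndex=0
Op 3: F1 acks idx 3 -> match: F0=1 F1=3 F2=0 F3=0; commitIndex=1
Op 4: F0 acks idx 2 -> match: F0=2 F1=3 F2=0 F3=0; commitIndex=2
Op 5: append 2 -> log_len=5
Op 6: F3 acks idx 4 -> match: F0=2 F1=3 F2=0 F3=4; commitIndex=3
Op 7: F3 acks idx 2 -> match: F0=2 F1=3 F2=0 F3=4; commitIndex=3
Op 8: F3 acks idx 1 -> match: F0=2 F1=3 F2=0 F3=4; commitIndex=3
Op 9: F0 acks idx 5 -> match: F0=5 F1=3 F2=0 F3=4; commitIndex=4
Op 10: F3 acks idx 3 -> match: F0=5 F1=3 F2=0 F3=4; commitIndex=4
Op 11: F0 acks idx 2 -> match: F0=5 F1=3 F2=0 F3=4; commitIndex=4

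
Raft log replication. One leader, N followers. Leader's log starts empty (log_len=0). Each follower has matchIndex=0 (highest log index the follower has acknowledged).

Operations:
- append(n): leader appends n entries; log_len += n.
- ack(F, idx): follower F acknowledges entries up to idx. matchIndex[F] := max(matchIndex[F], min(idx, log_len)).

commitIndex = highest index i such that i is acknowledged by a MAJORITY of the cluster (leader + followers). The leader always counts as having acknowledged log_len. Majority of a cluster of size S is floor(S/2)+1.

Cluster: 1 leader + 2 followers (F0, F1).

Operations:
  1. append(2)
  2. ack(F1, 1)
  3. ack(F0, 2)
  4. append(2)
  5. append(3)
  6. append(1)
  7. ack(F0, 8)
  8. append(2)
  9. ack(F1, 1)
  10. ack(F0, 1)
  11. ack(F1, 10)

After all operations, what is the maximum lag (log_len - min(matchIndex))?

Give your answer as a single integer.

Op 1: append 2 -> log_len=2
Op 2: F1 acks idx 1 -> match: F0=0 F1=1; commitIndex=1
Op 3: F0 acks idx 2 -> match: F0=2 F1=1; commitIndex=2
Op 4: append 2 -> log_len=4
Op 5: append 3 -> log_len=7
Op 6: append 1 -> log_len=8
Op 7: F0 acks idx 8 -> match: F0=8 F1=1; commitIndex=8
Op 8: append 2 -> log_len=10
Op 9: F1 acks idx 1 -> match: F0=8 F1=1; commitIndex=8
Op 10: F0 acks idx 1 -> match: F0=8 F1=1; commitIndex=8
Op 11: F1 acks idx 10 -> match: F0=8 F1=10; commitIndex=10

Answer: 2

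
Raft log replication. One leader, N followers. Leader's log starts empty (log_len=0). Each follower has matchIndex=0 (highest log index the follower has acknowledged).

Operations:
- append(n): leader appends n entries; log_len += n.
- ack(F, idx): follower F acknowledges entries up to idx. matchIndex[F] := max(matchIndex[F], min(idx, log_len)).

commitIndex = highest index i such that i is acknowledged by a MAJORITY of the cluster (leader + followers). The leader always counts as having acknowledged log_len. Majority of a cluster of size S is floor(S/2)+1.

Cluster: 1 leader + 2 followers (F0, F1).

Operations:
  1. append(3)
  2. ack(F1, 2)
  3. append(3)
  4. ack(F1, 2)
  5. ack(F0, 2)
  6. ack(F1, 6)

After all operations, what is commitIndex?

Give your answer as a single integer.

Op 1: append 3 -> log_len=3
Op 2: F1 acks idx 2 -> match: F0=0 F1=2; commitIndex=2
Op 3: append 3 -> log_len=6
Op 4: F1 acks idx 2 -> match: F0=0 F1=2; commitIndex=2
Op 5: F0 acks idx 2 -> match: F0=2 F1=2; commitIndex=2
Op 6: F1 acks idx 6 -> match: F0=2 F1=6; commitIndex=6

Answer: 6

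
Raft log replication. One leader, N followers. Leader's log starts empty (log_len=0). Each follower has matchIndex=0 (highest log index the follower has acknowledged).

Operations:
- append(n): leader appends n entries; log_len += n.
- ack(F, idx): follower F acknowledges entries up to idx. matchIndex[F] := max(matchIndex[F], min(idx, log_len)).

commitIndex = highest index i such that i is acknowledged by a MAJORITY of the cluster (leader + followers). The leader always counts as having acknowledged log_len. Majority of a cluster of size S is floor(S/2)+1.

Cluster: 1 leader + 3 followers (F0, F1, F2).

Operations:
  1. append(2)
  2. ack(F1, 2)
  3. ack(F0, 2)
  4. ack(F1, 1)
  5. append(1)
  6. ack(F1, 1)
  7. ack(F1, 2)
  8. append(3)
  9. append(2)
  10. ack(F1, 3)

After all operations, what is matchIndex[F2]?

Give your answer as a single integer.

Answer: 0

Derivation:
Op 1: append 2 -> log_len=2
Op 2: F1 acks idx 2 -> match: F0=0 F1=2 F2=0; commitIndex=0
Op 3: F0 acks idx 2 -> match: F0=2 F1=2 F2=0; commitIndex=2
Op 4: F1 acks idx 1 -> match: F0=2 F1=2 F2=0; commitIndex=2
Op 5: append 1 -> log_len=3
Op 6: F1 acks idx 1 -> match: F0=2 F1=2 F2=0; commitIndex=2
Op 7: F1 acks idx 2 -> match: F0=2 F1=2 F2=0; commitIndex=2
Op 8: append 3 -> log_len=6
Op 9: append 2 -> log_len=8
Op 10: F1 acks idx 3 -> match: F0=2 F1=3 F2=0; commitIndex=2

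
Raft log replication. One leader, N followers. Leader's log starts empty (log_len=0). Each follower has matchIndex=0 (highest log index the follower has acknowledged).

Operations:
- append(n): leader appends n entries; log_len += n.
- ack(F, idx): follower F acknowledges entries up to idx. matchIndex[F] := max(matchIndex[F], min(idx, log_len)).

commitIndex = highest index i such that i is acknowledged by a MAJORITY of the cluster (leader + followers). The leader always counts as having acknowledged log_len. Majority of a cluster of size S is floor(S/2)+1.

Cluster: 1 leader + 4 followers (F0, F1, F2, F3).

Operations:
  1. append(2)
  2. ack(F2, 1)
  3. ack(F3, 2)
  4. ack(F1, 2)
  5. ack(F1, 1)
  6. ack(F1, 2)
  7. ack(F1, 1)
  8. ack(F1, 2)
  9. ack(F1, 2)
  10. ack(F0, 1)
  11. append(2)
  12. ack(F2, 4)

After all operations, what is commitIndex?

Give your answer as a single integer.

Op 1: append 2 -> log_len=2
Op 2: F2 acks idx 1 -> match: F0=0 F1=0 F2=1 F3=0; commitIndex=0
Op 3: F3 acks idx 2 -> match: F0=0 F1=0 F2=1 F3=2; commitIndex=1
Op 4: F1 acks idx 2 -> match: F0=0 F1=2 F2=1 F3=2; commitIndex=2
Op 5: F1 acks idx 1 -> match: F0=0 F1=2 F2=1 F3=2; commitIndex=2
Op 6: F1 acks idx 2 -> match: F0=0 F1=2 F2=1 F3=2; commitIndex=2
Op 7: F1 acks idx 1 -> match: F0=0 F1=2 F2=1 F3=2; commitIndex=2
Op 8: F1 acks idx 2 -> match: F0=0 F1=2 F2=1 F3=2; commitIndex=2
Op 9: F1 acks idx 2 -> match: F0=0 F1=2 F2=1 F3=2; commitIndex=2
Op 10: F0 acks idx 1 -> match: F0=1 F1=2 F2=1 F3=2; commitIndex=2
Op 11: append 2 -> log_len=4
Op 12: F2 acks idx 4 -> match: F0=1 F1=2 F2=4 F3=2; commitIndex=2

Answer: 2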